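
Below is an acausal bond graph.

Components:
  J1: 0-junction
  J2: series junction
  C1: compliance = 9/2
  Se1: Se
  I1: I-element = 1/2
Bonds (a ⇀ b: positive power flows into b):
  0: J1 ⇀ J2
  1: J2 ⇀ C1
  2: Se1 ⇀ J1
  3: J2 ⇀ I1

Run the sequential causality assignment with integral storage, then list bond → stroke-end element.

#2 stroke at J1  (Se1 (Se) sets effort on bond)
#0 stroke at J2  (0-jn J1 has e-setter on 2)
#1 stroke at J2  (C1 outputs effort q/C1)
#3 stroke at I1  (closing 1-jn rule on J2)

b0 →J2
b1 →J2
b2 →J1
b3 →I1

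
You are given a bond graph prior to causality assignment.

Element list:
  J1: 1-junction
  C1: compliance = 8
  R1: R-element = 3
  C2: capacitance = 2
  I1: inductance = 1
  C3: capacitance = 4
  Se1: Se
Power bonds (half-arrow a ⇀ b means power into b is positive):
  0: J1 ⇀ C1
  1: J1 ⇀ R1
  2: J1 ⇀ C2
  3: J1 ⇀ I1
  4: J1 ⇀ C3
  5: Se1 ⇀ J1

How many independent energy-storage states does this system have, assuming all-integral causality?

bond 5 |J1  (Se1 (Se) sets effort on bond)
bond 0 |J1  (prefer integral on C1)
bond 2 |J1  (C2: C, integral causality)
bond 3 |I1  (I1 integral (f out))
bond 1 |J1  (J1 flow already set via bond 3)
bond 4 |J1  (J1: bond 3 brought flow, rest push out)

4  (C1, C2, C3, I1 all integral)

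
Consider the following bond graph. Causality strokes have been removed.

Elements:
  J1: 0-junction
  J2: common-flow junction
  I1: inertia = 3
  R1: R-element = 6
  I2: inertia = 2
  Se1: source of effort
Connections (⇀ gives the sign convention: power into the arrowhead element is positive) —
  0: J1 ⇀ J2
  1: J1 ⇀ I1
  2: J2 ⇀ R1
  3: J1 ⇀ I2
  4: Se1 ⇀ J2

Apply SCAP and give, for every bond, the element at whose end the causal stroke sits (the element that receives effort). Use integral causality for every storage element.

b0 stroke at J1
b1 stroke at I1
b2 stroke at J2
b3 stroke at I2
b4 stroke at J2

bond 4 stroke at J2  (Se1: effort source, stroke at far end)
bond 1 stroke at I1  (I1: I, integral causality)
bond 3 stroke at I2  (I2 integral (f out))
bond 0 stroke at J1  (closing 0-jn rule on J1)
bond 2 stroke at J2  (1-jn J2 has f-setter on 0)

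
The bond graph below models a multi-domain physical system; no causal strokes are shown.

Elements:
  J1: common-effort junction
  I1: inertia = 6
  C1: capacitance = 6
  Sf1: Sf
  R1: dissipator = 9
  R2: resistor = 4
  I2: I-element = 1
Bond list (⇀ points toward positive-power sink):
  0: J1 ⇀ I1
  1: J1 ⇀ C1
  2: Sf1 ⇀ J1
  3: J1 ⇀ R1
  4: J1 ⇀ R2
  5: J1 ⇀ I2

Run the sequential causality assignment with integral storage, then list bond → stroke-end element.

β0 stroke at I1
β1 stroke at J1
β2 stroke at Sf1
β3 stroke at R1
β4 stroke at R2
β5 stroke at I2

β2 |Sf1  (Sf1 (Sf) sets flow on bond)
β0 |I1  (I1 outputs flow p/I1)
β1 |J1  (C1: C, integral causality)
β3 |R1  (common-e at J1 fixed by 1)
β4 |R2  (J1 effort already set via bond 1)
β5 |I2  (J1: bond 1 brought effort, rest push out)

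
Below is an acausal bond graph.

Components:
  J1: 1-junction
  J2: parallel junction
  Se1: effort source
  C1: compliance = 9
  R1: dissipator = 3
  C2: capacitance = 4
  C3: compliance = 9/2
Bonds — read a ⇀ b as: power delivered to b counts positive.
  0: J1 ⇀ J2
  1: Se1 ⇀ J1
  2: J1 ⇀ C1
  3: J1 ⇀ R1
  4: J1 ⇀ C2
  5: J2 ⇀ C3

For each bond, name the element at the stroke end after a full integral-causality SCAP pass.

b1 →J1  (source Se1 imposes e)
b2 →J1  (C1 integral (e out))
b4 →J1  (C2: C, integral causality)
b5 →J2  (C3 integral (e out))
b0 →J1  (J2 effort already set via bond 5)
b3 →R1  (only one flow-in slot at J1)

β0 stroke at J1
β1 stroke at J1
β2 stroke at J1
β3 stroke at R1
β4 stroke at J1
β5 stroke at J2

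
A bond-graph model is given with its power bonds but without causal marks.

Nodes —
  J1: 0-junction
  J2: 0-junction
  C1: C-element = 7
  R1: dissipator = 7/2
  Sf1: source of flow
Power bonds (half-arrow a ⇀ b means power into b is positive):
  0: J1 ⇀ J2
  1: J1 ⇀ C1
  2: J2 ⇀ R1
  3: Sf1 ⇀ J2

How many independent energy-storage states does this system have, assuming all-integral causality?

1  (C1 all integral)

b3 stroke→Sf1  (Sf1 fixes flow; stroke at Sf1)
b1 stroke→J1  (C1 integral (e out))
b0 stroke→J2  (common-e at J1 fixed by 1)
b2 stroke→R1  (J2 effort already set via bond 0)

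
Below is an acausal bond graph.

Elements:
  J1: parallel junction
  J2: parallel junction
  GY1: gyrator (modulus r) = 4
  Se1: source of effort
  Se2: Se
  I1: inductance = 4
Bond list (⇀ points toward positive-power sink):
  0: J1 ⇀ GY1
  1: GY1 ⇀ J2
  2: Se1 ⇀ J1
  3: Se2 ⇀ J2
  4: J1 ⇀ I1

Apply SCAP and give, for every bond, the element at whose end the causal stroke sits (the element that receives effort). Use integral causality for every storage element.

β2 stroke at J1  (Se1 fixes effort; stroke away)
β3 stroke at J2  (Se2 fixes effort; stroke away)
β0 stroke at GY1  (J1: bond 2 brought effort, rest push out)
β4 stroke at I1  (J1 effort already set via bond 2)
β1 stroke at GY1  (0-jn J2 has e-setter on 3)

β0 stroke→GY1
β1 stroke→GY1
β2 stroke→J1
β3 stroke→J2
β4 stroke→I1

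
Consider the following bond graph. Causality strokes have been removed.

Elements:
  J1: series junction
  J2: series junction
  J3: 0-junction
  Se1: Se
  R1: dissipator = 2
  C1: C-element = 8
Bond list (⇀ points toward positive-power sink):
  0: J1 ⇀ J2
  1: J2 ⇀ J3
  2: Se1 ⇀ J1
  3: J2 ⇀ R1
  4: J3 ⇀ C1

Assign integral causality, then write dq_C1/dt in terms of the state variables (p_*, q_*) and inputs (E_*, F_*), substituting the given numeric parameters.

b2 stroke→J1  (Se1 (Se) sets effort on bond)
b0 stroke→J2  (J1: last free bond brings flow in)
b4 stroke→J3  (C1: C, integral causality)
b1 stroke→J2  (J3 effort already set via bond 4)
b3 stroke→R1  (J2: last free bond brings flow in)

dq_C1/dt = E_Se1/2 - q_C1/16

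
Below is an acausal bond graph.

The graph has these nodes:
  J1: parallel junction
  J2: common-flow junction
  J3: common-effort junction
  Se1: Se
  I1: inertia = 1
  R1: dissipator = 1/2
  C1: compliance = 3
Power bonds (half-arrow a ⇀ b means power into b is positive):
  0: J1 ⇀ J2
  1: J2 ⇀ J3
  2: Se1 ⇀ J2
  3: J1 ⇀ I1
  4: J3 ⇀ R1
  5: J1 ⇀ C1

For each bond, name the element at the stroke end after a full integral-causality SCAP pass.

β0 stroke→J2
β1 stroke→J3
β2 stroke→J2
β3 stroke→I1
β4 stroke→R1
β5 stroke→J1

β2 stroke→J2  (Se1 fixes effort; stroke away)
β3 stroke→I1  (I1 integral (f out))
β5 stroke→J1  (prefer integral on C1)
β0 stroke→J2  (common-e at J1 fixed by 5)
β1 stroke→J3  (only one flow-in slot at J2)
β4 stroke→R1  (common-e at J3 fixed by 1)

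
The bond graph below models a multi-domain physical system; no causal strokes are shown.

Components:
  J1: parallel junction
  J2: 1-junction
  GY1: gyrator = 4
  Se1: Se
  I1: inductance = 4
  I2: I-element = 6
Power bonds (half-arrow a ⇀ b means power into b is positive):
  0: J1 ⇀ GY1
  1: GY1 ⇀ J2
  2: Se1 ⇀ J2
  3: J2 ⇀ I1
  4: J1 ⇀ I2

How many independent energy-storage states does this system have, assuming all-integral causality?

b2 |J2  (Se1: effort source, stroke at far end)
b3 |I1  (I1 integral (f out))
b1 |J2  (J2 flow already set via bond 3)
b0 |J1  (through GY1, causality inverts; strokes same side of GY1)
b4 |I2  (J1 effort already set via bond 0)

2  (I1, I2 all integral)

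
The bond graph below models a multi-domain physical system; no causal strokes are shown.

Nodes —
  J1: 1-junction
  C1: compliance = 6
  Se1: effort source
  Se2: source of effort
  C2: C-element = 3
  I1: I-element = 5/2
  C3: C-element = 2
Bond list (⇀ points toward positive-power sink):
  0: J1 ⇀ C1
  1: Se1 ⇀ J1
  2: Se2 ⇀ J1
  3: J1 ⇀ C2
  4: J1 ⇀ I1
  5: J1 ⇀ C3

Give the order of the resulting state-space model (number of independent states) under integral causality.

4  (C1, C2, C3, I1 all integral)

#1 stroke at J1  (Se1: effort source, stroke at far end)
#2 stroke at J1  (source Se2 imposes e)
#0 stroke at J1  (prefer integral on C1)
#3 stroke at J1  (C2 outputs effort q/C2)
#4 stroke at I1  (I1 outputs flow p/I1)
#5 stroke at J1  (J1: bond 4 brought flow, rest push out)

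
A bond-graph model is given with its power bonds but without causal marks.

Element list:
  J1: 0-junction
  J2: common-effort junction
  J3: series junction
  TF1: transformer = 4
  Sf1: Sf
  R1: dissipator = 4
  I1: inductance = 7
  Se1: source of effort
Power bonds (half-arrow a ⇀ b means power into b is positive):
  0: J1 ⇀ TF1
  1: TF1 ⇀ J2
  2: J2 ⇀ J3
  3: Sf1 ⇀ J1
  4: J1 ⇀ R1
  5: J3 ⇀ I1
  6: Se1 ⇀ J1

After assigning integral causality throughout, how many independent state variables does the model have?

1  (I1 all integral)

β3 |Sf1  (Sf1 fixes flow; stroke at Sf1)
β6 |J1  (Se1: effort source, stroke at far end)
β0 |TF1  (J1 effort already set via bond 6)
β4 |R1  (common-e at J1 fixed by 6)
β1 |J2  (TF1: transformer flips bond 0)
β2 |J3  (0-jn J2 has e-setter on 1)
β5 |I1  (closing 1-jn rule on J3)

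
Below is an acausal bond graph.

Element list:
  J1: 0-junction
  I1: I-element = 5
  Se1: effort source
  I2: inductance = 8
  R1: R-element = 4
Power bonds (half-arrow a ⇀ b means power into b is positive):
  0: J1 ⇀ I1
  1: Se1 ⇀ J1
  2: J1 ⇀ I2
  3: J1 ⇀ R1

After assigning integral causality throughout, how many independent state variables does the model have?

β1 →J1  (Se1 fixes effort; stroke away)
β0 →I1  (J1: bond 1 brought effort, rest push out)
β2 →I2  (0-jn J1 has e-setter on 1)
β3 →R1  (0-jn J1 has e-setter on 1)

2  (I1, I2 all integral)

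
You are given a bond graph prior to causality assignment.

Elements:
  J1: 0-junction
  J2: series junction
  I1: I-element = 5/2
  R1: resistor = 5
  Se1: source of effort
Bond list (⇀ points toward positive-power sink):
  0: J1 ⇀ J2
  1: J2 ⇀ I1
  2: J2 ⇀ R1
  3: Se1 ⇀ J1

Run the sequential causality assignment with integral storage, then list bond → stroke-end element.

bond 0 stroke→J2
bond 1 stroke→I1
bond 2 stroke→J2
bond 3 stroke→J1

β3 stroke at J1  (Se1: effort source, stroke at far end)
β0 stroke at J2  (0-jn J1 has e-setter on 3)
β1 stroke at I1  (I1: I, integral causality)
β2 stroke at J2  (common-f at J2 fixed by 1)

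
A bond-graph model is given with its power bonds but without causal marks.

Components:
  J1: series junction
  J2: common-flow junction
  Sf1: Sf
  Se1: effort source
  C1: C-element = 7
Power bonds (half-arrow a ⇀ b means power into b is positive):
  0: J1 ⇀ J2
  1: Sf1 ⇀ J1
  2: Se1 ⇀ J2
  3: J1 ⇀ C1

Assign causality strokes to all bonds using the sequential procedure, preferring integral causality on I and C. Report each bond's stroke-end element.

b0 →J1
b1 →Sf1
b2 →J2
b3 →J1

#1 stroke→Sf1  (source Sf1 imposes f)
#2 stroke→J2  (Se1 (Se) sets effort on bond)
#0 stroke→J1  (1-jn J1 has f-setter on 1)
#3 stroke→J1  (common-f at J1 fixed by 1)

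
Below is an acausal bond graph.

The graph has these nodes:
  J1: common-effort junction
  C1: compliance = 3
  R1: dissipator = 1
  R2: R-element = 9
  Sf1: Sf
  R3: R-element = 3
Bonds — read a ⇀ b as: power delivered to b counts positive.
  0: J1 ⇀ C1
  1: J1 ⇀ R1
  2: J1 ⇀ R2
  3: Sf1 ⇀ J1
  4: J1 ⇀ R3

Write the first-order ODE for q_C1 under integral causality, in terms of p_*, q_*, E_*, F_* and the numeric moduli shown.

b3 →Sf1  (Sf1 (Sf) sets flow on bond)
b0 →J1  (C1 outputs effort q/C1)
b1 →R1  (common-e at J1 fixed by 0)
b2 →R2  (common-e at J1 fixed by 0)
b4 →R3  (J1 effort already set via bond 0)

dq_C1/dt = F_Sf1 - 13*q_C1/27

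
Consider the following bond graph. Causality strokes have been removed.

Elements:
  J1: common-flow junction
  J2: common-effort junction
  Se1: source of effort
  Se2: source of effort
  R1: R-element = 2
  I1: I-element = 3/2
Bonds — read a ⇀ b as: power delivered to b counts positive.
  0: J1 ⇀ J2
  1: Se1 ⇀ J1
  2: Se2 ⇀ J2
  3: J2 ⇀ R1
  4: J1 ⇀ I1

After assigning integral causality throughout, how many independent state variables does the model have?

β1 stroke at J1  (Se1 fixes effort; stroke away)
β2 stroke at J2  (Se2 fixes effort; stroke away)
β0 stroke at J1  (0-jn J2 has e-setter on 2)
β3 stroke at R1  (0-jn J2 has e-setter on 2)
β4 stroke at I1  (J1 needs exactly one f-in)

1  (I1 all integral)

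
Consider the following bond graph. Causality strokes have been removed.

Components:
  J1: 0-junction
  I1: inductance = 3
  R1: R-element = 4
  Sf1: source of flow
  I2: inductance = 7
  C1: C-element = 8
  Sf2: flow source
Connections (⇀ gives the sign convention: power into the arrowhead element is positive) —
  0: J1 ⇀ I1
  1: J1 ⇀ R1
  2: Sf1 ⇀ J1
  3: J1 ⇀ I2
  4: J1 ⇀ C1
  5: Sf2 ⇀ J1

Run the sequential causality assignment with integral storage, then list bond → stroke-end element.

#2 stroke at Sf1  (Sf1 fixes flow; stroke at Sf1)
#5 stroke at Sf2  (Sf2 (Sf) sets flow on bond)
#0 stroke at I1  (I1 integral (f out))
#3 stroke at I2  (prefer integral on I2)
#4 stroke at J1  (prefer integral on C1)
#1 stroke at R1  (common-e at J1 fixed by 4)

#0 stroke→I1
#1 stroke→R1
#2 stroke→Sf1
#3 stroke→I2
#4 stroke→J1
#5 stroke→Sf2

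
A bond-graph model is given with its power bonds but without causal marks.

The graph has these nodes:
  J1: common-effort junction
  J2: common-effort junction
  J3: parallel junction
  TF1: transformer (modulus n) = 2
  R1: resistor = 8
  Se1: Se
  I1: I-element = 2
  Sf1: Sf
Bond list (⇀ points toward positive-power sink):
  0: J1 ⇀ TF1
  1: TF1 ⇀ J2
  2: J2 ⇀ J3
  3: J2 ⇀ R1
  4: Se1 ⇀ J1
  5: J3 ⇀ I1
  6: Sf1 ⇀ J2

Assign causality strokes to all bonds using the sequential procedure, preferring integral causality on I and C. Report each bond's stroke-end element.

β0 stroke→TF1
β1 stroke→J2
β2 stroke→J3
β3 stroke→R1
β4 stroke→J1
β5 stroke→I1
β6 stroke→Sf1

β4 stroke at J1  (Se1: effort source, stroke at far end)
β6 stroke at Sf1  (Sf1 fixes flow; stroke at Sf1)
β0 stroke at TF1  (common-e at J1 fixed by 4)
β1 stroke at J2  (TF TF1: opposite of bond 0)
β2 stroke at J3  (J2: bond 1 brought effort, rest push out)
β3 stroke at R1  (J2 effort already set via bond 1)
β5 stroke at I1  (0-jn J3 has e-setter on 2)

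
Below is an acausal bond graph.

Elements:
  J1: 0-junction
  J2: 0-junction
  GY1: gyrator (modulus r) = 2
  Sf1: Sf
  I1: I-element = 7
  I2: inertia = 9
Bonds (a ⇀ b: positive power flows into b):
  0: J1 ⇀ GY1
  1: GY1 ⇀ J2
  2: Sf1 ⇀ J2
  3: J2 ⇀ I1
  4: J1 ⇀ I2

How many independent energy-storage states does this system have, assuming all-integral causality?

2  (I1, I2 all integral)

β2 stroke→Sf1  (source Sf1 imposes f)
β3 stroke→I1  (prefer integral on I1)
β1 stroke→J2  (only one effort-in slot at J2)
β0 stroke→J1  (GY GY1: same side as bond 1)
β4 stroke→I2  (J1: bond 0 brought effort, rest push out)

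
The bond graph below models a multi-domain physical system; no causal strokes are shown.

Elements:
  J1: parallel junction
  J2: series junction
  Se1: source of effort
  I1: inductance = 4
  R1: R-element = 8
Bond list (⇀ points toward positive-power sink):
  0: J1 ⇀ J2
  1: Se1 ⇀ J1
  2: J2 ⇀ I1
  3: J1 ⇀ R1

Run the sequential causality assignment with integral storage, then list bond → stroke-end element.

b1 |J1  (source Se1 imposes e)
b0 |J2  (J1 effort already set via bond 1)
b3 |R1  (common-e at J1 fixed by 1)
b2 |I1  (J2 needs exactly one f-in)

b0 →J2
b1 →J1
b2 →I1
b3 →R1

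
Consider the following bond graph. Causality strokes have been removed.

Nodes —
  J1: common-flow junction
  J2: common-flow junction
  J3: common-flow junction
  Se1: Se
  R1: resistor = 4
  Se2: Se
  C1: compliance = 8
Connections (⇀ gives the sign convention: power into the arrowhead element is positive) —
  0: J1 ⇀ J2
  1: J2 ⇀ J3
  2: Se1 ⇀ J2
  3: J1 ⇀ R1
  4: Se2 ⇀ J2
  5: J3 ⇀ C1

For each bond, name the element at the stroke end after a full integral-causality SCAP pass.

b0 |J1
b1 |J2
b2 |J2
b3 |R1
b4 |J2
b5 |J3

bond 2 →J2  (Se1: effort source, stroke at far end)
bond 4 →J2  (source Se2 imposes e)
bond 5 →J3  (C1: C, integral causality)
bond 1 →J2  (J3 needs exactly one f-in)
bond 0 →J1  (J2 needs exactly one f-in)
bond 3 →R1  (J1: last free bond brings flow in)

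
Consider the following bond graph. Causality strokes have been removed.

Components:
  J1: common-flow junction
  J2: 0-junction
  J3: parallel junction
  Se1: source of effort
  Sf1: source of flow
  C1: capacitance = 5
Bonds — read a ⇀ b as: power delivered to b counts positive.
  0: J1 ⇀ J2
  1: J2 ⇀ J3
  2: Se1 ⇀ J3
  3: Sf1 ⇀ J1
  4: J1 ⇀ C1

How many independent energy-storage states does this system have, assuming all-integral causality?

bond 2 stroke at J3  (source Se1 imposes e)
bond 3 stroke at Sf1  (source Sf1 imposes f)
bond 0 stroke at J1  (common-f at J1 fixed by 3)
bond 4 stroke at J1  (common-f at J1 fixed by 3)
bond 1 stroke at J2  (only one effort-in slot at J2)

1  (C1 all integral)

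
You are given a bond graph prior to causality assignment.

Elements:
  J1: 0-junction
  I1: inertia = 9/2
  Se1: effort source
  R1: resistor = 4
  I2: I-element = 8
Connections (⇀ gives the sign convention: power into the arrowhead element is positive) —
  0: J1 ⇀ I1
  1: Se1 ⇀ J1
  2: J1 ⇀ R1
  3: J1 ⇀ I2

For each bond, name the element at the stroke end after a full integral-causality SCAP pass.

β1 |J1  (Se1 fixes effort; stroke away)
β0 |I1  (J1 effort already set via bond 1)
β2 |R1  (J1: bond 1 brought effort, rest push out)
β3 |I2  (J1 effort already set via bond 1)

#0 stroke→I1
#1 stroke→J1
#2 stroke→R1
#3 stroke→I2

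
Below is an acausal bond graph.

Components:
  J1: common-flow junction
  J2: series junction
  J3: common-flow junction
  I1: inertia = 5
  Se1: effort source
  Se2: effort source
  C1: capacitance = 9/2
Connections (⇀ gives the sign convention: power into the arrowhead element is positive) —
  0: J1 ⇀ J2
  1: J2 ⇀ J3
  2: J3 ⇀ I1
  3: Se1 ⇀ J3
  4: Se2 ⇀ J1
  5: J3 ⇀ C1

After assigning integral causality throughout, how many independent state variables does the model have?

#3 stroke→J3  (Se1 fixes effort; stroke away)
#4 stroke→J1  (Se2 (Se) sets effort on bond)
#0 stroke→J2  (J1 needs exactly one f-in)
#1 stroke→J3  (J2: last free bond brings flow in)
#2 stroke→I1  (I1: I, integral causality)
#5 stroke→J3  (J3: bond 2 brought flow, rest push out)

2  (C1, I1 all integral)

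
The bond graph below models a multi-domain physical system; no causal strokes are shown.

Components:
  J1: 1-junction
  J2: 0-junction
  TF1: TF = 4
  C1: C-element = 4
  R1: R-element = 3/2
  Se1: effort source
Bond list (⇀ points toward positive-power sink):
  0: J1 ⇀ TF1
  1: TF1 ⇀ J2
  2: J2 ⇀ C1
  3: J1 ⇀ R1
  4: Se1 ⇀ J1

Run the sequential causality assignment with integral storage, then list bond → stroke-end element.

bond 4 →J1  (source Se1 imposes e)
bond 2 →J2  (C1 outputs effort q/C1)
bond 1 →TF1  (0-jn J2 has e-setter on 2)
bond 0 →J1  (through TF1, causality passes straight; one stroke at TF1)
bond 3 →R1  (closing 1-jn rule on J1)

bond 0 →J1
bond 1 →TF1
bond 2 →J2
bond 3 →R1
bond 4 →J1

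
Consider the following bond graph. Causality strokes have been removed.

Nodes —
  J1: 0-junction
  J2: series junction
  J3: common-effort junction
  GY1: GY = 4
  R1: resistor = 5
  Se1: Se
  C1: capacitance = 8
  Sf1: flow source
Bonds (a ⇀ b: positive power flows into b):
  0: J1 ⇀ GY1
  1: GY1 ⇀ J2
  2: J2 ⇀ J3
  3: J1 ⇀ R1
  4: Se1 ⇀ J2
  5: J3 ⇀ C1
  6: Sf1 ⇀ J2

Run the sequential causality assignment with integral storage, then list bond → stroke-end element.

β0 |J1
β1 |J2
β2 |J2
β3 |R1
β4 |J2
β5 |J3
β6 |Sf1

b4 →J2  (source Se1 imposes e)
b6 →Sf1  (Sf1 fixes flow; stroke at Sf1)
b1 →J2  (common-f at J2 fixed by 6)
b2 →J2  (J2 flow already set via bond 6)
b5 →J3  (J3 needs exactly one e-in)
b0 →J1  (GY GY1: same side as bond 1)
b3 →R1  (common-e at J1 fixed by 0)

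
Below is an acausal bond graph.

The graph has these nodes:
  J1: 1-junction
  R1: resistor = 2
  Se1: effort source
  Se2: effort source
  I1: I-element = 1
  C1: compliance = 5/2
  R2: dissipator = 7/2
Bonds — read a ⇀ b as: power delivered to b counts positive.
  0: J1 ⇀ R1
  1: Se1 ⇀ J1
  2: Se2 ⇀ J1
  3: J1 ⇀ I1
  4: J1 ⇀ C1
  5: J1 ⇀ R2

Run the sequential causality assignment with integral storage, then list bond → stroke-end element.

β1 →J1  (Se1: effort source, stroke at far end)
β2 →J1  (source Se2 imposes e)
β3 →I1  (prefer integral on I1)
β0 →J1  (J1 flow already set via bond 3)
β4 →J1  (J1: bond 3 brought flow, rest push out)
β5 →J1  (common-f at J1 fixed by 3)

#0 →J1
#1 →J1
#2 →J1
#3 →I1
#4 →J1
#5 →J1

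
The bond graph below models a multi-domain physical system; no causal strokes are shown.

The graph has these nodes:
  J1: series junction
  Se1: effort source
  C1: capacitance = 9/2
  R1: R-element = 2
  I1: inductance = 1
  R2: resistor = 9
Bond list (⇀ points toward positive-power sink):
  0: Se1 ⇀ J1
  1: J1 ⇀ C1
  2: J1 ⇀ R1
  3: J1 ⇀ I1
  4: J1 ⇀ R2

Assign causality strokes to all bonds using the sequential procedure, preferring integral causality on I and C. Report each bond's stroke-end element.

β0 |J1
β1 |J1
β2 |J1
β3 |I1
β4 |J1

β0 stroke at J1  (source Se1 imposes e)
β1 stroke at J1  (prefer integral on C1)
β3 stroke at I1  (I1: I, integral causality)
β2 stroke at J1  (1-jn J1 has f-setter on 3)
β4 stroke at J1  (J1: bond 3 brought flow, rest push out)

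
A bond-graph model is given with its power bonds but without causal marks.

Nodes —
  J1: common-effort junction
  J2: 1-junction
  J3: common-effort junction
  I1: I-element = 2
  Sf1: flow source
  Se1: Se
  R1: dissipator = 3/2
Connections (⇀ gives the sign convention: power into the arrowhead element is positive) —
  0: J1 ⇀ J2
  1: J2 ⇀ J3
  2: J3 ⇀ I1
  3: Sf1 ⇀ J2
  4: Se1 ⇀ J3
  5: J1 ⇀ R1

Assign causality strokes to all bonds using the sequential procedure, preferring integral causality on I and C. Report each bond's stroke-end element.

b0 stroke at J2
b1 stroke at J2
b2 stroke at I1
b3 stroke at Sf1
b4 stroke at J3
b5 stroke at J1

#3 stroke→Sf1  (Sf1: flow source, stroke at near end)
#4 stroke→J3  (Se1: effort source, stroke at far end)
#0 stroke→J2  (common-f at J2 fixed by 3)
#1 stroke→J2  (common-f at J2 fixed by 3)
#2 stroke→I1  (0-jn J3 has e-setter on 4)
#5 stroke→J1  (J1: last free bond brings effort in)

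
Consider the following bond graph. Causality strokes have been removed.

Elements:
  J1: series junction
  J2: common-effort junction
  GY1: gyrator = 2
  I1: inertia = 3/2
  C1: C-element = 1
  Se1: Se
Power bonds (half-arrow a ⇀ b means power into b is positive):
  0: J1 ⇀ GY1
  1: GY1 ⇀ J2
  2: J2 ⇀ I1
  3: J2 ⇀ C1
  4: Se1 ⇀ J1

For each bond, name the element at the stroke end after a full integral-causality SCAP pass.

b4 stroke at J1  (Se1 (Se) sets effort on bond)
b0 stroke at GY1  (J1: last free bond brings flow in)
b1 stroke at GY1  (GY1 both-in/both-out from 0)
b2 stroke at I1  (I1 outputs flow p/I1)
b3 stroke at J2  (closing 0-jn rule on J2)

#0 stroke at GY1
#1 stroke at GY1
#2 stroke at I1
#3 stroke at J2
#4 stroke at J1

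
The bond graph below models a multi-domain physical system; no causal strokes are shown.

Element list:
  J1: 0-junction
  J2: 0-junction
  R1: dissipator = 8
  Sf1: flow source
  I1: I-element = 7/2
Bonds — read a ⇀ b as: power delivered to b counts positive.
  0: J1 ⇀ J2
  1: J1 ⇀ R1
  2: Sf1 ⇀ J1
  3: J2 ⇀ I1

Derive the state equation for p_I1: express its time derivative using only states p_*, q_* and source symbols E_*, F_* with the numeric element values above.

β2 |Sf1  (source Sf1 imposes f)
β3 |I1  (I1: I, integral causality)
β0 |J2  (J2 needs exactly one e-in)
β1 |J1  (closing 0-jn rule on J1)

dp_I1/dt = 8*F_Sf1 - 16*p_I1/7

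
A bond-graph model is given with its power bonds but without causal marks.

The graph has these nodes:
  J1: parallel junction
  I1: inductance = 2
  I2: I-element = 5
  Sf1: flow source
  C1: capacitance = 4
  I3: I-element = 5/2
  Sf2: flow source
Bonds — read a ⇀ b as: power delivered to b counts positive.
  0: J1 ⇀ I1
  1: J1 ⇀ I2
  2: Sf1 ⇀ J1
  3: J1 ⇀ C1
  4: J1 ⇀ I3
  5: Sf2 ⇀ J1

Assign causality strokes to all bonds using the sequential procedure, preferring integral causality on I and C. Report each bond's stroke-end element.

β2 →Sf1  (Sf1 fixes flow; stroke at Sf1)
β5 →Sf2  (Sf2: flow source, stroke at near end)
β0 →I1  (prefer integral on I1)
β1 →I2  (I2: I, integral causality)
β3 →J1  (C1 outputs effort q/C1)
β4 →I3  (J1 effort already set via bond 3)

b0 →I1
b1 →I2
b2 →Sf1
b3 →J1
b4 →I3
b5 →Sf2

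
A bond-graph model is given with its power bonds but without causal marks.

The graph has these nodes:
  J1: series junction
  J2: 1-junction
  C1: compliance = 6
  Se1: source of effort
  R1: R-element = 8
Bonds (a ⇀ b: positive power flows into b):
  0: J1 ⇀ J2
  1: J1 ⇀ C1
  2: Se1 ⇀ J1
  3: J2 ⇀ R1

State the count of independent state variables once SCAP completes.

#2 stroke at J1  (Se1 fixes effort; stroke away)
#1 stroke at J1  (C1 integral (e out))
#0 stroke at J2  (only one flow-in slot at J1)
#3 stroke at R1  (J2: last free bond brings flow in)

1  (C1 all integral)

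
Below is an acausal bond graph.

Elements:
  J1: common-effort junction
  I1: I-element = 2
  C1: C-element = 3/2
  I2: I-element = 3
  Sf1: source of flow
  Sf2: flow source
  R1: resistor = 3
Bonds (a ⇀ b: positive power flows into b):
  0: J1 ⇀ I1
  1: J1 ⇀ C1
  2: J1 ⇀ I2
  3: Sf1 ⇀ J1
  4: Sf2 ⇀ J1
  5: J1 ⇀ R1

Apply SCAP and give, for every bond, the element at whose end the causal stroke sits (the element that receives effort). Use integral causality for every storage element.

b0 →I1
b1 →J1
b2 →I2
b3 →Sf1
b4 →Sf2
b5 →R1

bond 3 stroke at Sf1  (source Sf1 imposes f)
bond 4 stroke at Sf2  (Sf2: flow source, stroke at near end)
bond 0 stroke at I1  (prefer integral on I1)
bond 1 stroke at J1  (C1 integral (e out))
bond 2 stroke at I2  (J1 effort already set via bond 1)
bond 5 stroke at R1  (common-e at J1 fixed by 1)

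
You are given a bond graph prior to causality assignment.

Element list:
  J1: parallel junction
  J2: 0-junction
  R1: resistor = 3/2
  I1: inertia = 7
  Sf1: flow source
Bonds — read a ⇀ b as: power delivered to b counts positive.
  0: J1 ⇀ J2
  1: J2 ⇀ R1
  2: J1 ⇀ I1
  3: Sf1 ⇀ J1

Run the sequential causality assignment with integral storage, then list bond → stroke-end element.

b3 |Sf1  (Sf1 fixes flow; stroke at Sf1)
b2 |I1  (prefer integral on I1)
b0 |J1  (J1 needs exactly one e-in)
b1 |J2  (J2: last free bond brings effort in)

#0 stroke at J1
#1 stroke at J2
#2 stroke at I1
#3 stroke at Sf1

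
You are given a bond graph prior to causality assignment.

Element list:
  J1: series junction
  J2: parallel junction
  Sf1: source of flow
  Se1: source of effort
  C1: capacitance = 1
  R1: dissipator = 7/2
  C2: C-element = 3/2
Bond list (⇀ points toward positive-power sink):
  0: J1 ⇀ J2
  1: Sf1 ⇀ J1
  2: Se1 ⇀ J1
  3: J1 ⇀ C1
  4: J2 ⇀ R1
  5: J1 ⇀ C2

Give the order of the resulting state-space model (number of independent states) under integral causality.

2  (C1, C2 all integral)

#1 stroke at Sf1  (Sf1 fixes flow; stroke at Sf1)
#2 stroke at J1  (Se1 fixes effort; stroke away)
#0 stroke at J1  (J1 flow already set via bond 1)
#3 stroke at J1  (J1: bond 1 brought flow, rest push out)
#5 stroke at J1  (1-jn J1 has f-setter on 1)
#4 stroke at J2  (J2 needs exactly one e-in)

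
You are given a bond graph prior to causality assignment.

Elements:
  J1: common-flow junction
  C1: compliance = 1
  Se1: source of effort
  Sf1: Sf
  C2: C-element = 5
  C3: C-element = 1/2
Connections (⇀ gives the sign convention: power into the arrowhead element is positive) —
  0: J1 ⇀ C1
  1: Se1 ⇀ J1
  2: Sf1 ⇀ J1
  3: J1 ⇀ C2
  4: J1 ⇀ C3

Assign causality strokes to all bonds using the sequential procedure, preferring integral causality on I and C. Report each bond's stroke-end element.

bond 1 stroke→J1  (Se1 (Se) sets effort on bond)
bond 2 stroke→Sf1  (Sf1: flow source, stroke at near end)
bond 0 stroke→J1  (J1: bond 2 brought flow, rest push out)
bond 3 stroke→J1  (J1: bond 2 brought flow, rest push out)
bond 4 stroke→J1  (J1 flow already set via bond 2)

b0 |J1
b1 |J1
b2 |Sf1
b3 |J1
b4 |J1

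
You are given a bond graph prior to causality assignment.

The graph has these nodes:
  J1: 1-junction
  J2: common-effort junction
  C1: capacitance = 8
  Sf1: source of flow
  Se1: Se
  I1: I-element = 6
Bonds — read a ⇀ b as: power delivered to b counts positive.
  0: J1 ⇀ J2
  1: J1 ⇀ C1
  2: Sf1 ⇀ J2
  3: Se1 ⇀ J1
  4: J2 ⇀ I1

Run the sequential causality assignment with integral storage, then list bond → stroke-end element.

b0 →J2
b1 →J1
b2 →Sf1
b3 →J1
b4 →I1

#2 →Sf1  (Sf1: flow source, stroke at near end)
#3 →J1  (source Se1 imposes e)
#1 →J1  (C1: C, integral causality)
#0 →J2  (only one flow-in slot at J1)
#4 →I1  (J2 effort already set via bond 0)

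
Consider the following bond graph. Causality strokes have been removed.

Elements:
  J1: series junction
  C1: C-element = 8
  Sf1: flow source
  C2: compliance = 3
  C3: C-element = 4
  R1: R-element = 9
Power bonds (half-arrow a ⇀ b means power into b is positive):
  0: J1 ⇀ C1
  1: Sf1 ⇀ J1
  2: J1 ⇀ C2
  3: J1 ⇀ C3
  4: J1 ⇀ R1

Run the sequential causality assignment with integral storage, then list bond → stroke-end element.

β0 stroke at J1
β1 stroke at Sf1
β2 stroke at J1
β3 stroke at J1
β4 stroke at J1

bond 1 stroke at Sf1  (source Sf1 imposes f)
bond 0 stroke at J1  (common-f at J1 fixed by 1)
bond 2 stroke at J1  (1-jn J1 has f-setter on 1)
bond 3 stroke at J1  (common-f at J1 fixed by 1)
bond 4 stroke at J1  (1-jn J1 has f-setter on 1)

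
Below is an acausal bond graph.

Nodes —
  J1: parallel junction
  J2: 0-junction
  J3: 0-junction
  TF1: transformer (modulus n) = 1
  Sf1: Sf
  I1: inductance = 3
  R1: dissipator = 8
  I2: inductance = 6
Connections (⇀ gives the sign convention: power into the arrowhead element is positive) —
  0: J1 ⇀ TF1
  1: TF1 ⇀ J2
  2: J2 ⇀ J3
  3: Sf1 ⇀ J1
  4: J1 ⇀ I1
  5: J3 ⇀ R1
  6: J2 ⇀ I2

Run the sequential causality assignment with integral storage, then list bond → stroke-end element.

b0 stroke→J1
b1 stroke→TF1
b2 stroke→J2
b3 stroke→Sf1
b4 stroke→I1
b5 stroke→J3
b6 stroke→I2

β3 →Sf1  (Sf1 (Sf) sets flow on bond)
β4 →I1  (I1 outputs flow p/I1)
β0 →J1  (closing 0-jn rule on J1)
β1 →TF1  (TF1 one-in-one-out from 0)
β6 →I2  (I2 outputs flow p/I2)
β2 →J2  (J2: last free bond brings effort in)
β5 →J3  (J3: last free bond brings effort in)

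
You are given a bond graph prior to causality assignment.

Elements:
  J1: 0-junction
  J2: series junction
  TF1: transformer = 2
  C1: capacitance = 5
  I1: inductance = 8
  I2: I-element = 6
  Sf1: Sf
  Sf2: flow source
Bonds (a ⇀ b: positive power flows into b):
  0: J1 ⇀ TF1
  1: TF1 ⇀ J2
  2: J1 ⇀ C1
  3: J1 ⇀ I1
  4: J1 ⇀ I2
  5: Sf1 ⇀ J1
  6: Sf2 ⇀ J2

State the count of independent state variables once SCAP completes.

3  (C1, I1, I2 all integral)

bond 5 stroke at Sf1  (Sf1 (Sf) sets flow on bond)
bond 6 stroke at Sf2  (Sf2 (Sf) sets flow on bond)
bond 1 stroke at J2  (common-f at J2 fixed by 6)
bond 0 stroke at TF1  (TF TF1: opposite of bond 1)
bond 2 stroke at J1  (prefer integral on C1)
bond 3 stroke at I1  (J1 effort already set via bond 2)
bond 4 stroke at I2  (0-jn J1 has e-setter on 2)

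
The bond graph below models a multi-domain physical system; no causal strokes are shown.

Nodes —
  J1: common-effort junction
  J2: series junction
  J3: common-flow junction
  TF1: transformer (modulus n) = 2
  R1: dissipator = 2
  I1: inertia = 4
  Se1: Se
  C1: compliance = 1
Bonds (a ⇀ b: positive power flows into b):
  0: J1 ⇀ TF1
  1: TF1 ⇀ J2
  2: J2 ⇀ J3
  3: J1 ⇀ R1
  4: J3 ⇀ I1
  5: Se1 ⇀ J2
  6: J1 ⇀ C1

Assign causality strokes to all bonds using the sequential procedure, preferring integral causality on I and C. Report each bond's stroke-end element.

#0 stroke→TF1
#1 stroke→J2
#2 stroke→J3
#3 stroke→R1
#4 stroke→I1
#5 stroke→J2
#6 stroke→J1

b5 |J2  (source Se1 imposes e)
b4 |I1  (I1 integral (f out))
b2 |J3  (1-jn J3 has f-setter on 4)
b1 |J2  (J2: bond 2 brought flow, rest push out)
b0 |TF1  (TF1: transformer flips bond 1)
b6 |J1  (C1 integral (e out))
b3 |R1  (J1: bond 6 brought effort, rest push out)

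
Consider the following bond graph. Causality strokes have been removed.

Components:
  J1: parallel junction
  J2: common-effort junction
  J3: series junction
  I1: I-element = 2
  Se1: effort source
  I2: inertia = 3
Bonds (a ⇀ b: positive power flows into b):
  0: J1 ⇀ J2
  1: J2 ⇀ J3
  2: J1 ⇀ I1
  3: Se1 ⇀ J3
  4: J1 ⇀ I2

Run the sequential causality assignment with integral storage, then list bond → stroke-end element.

bond 3 stroke at J3  (Se1 fixes effort; stroke away)
bond 1 stroke at J2  (J3 needs exactly one f-in)
bond 0 stroke at J1  (J2: bond 1 brought effort, rest push out)
bond 2 stroke at I1  (J1: bond 0 brought effort, rest push out)
bond 4 stroke at I2  (0-jn J1 has e-setter on 0)

β0 →J1
β1 →J2
β2 →I1
β3 →J3
β4 →I2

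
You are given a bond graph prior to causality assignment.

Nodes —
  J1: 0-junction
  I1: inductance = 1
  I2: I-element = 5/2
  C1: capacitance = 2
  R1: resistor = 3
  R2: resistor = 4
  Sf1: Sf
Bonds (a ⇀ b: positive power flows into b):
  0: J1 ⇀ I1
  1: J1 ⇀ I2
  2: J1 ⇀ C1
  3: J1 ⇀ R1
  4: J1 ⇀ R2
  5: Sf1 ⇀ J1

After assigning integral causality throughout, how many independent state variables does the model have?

b5 |Sf1  (Sf1 (Sf) sets flow on bond)
b0 |I1  (I1: I, integral causality)
b1 |I2  (prefer integral on I2)
b2 |J1  (C1: C, integral causality)
b3 |R1  (J1: bond 2 brought effort, rest push out)
b4 |R2  (0-jn J1 has e-setter on 2)

3  (C1, I1, I2 all integral)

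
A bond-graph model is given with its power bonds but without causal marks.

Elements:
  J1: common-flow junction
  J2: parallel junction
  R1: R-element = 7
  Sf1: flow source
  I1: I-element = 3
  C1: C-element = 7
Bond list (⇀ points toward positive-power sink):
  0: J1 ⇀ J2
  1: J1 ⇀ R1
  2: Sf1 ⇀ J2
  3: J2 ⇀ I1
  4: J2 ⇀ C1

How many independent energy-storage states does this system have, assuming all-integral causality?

2  (C1, I1 all integral)

#2 stroke→Sf1  (Sf1 (Sf) sets flow on bond)
#3 stroke→I1  (I1 outputs flow p/I1)
#4 stroke→J2  (prefer integral on C1)
#0 stroke→J1  (J2: bond 4 brought effort, rest push out)
#1 stroke→R1  (J1 needs exactly one f-in)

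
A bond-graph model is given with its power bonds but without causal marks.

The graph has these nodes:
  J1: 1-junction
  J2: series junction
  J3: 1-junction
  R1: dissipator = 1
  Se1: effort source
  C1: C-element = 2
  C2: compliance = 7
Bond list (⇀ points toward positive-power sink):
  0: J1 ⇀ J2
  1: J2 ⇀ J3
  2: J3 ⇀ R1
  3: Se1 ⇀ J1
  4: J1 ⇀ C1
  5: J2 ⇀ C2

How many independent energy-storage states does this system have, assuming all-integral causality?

β3 →J1  (Se1: effort source, stroke at far end)
β4 →J1  (C1: C, integral causality)
β0 →J2  (only one flow-in slot at J1)
β5 →J2  (C2: C, integral causality)
β1 →J3  (only one flow-in slot at J2)
β2 →R1  (J3: last free bond brings flow in)

2  (C1, C2 all integral)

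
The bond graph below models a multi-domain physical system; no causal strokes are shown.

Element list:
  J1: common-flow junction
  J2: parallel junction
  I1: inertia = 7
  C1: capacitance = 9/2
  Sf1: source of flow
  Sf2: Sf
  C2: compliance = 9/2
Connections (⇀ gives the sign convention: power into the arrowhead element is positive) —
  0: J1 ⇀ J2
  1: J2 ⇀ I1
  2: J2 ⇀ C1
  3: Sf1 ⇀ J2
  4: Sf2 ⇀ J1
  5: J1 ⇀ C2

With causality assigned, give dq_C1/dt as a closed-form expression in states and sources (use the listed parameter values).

dq_C1/dt = F_Sf1 + F_Sf2 - p_I1/7

β3 stroke at Sf1  (Sf1 (Sf) sets flow on bond)
β4 stroke at Sf2  (Sf2: flow source, stroke at near end)
β0 stroke at J1  (1-jn J1 has f-setter on 4)
β5 stroke at J1  (common-f at J1 fixed by 4)
β1 stroke at I1  (I1 outputs flow p/I1)
β2 stroke at J2  (closing 0-jn rule on J2)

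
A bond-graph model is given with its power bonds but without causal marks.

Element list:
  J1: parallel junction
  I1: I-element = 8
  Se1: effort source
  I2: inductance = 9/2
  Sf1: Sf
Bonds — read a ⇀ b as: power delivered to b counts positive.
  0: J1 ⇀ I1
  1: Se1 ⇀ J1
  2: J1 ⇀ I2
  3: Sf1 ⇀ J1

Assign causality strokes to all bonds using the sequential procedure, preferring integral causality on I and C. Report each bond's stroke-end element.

b0 →I1
b1 →J1
b2 →I2
b3 →Sf1

#1 stroke→J1  (Se1: effort source, stroke at far end)
#3 stroke→Sf1  (Sf1 fixes flow; stroke at Sf1)
#0 stroke→I1  (common-e at J1 fixed by 1)
#2 stroke→I2  (common-e at J1 fixed by 1)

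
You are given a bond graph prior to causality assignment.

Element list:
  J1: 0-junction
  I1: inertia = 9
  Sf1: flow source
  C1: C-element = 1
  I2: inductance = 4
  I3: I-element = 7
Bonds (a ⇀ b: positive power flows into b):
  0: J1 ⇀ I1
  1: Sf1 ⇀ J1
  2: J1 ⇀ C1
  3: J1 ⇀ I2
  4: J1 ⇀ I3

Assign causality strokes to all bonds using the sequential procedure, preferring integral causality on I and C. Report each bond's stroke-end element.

#1 stroke→Sf1  (Sf1 fixes flow; stroke at Sf1)
#0 stroke→I1  (I1 integral (f out))
#2 stroke→J1  (C1 outputs effort q/C1)
#3 stroke→I2  (0-jn J1 has e-setter on 2)
#4 stroke→I3  (J1: bond 2 brought effort, rest push out)

b0 →I1
b1 →Sf1
b2 →J1
b3 →I2
b4 →I3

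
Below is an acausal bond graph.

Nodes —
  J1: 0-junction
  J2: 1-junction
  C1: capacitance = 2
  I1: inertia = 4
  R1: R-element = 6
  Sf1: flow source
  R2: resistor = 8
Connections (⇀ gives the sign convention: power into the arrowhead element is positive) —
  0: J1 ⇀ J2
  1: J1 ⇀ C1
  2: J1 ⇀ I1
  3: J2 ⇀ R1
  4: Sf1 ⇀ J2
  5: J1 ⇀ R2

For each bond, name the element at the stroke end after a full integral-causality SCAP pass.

β4 →Sf1  (Sf1: flow source, stroke at near end)
β0 →J2  (J2 flow already set via bond 4)
β3 →J2  (J2: bond 4 brought flow, rest push out)
β1 →J1  (C1 outputs effort q/C1)
β2 →I1  (J1 effort already set via bond 1)
β5 →R2  (J1 effort already set via bond 1)

bond 0 |J2
bond 1 |J1
bond 2 |I1
bond 3 |J2
bond 4 |Sf1
bond 5 |R2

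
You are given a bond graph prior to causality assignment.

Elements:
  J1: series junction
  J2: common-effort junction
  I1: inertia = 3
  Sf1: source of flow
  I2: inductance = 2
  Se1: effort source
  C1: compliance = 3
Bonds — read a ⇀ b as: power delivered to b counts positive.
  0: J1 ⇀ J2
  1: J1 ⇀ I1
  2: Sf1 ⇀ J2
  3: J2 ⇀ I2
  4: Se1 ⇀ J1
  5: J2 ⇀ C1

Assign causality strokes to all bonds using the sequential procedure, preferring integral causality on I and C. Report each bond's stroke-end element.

#0 stroke→J1
#1 stroke→I1
#2 stroke→Sf1
#3 stroke→I2
#4 stroke→J1
#5 stroke→J2

bond 2 |Sf1  (Sf1 (Sf) sets flow on bond)
bond 4 |J1  (source Se1 imposes e)
bond 1 |I1  (I1 outputs flow p/I1)
bond 0 |J1  (common-f at J1 fixed by 1)
bond 3 |I2  (I2: I, integral causality)
bond 5 |J2  (J2: last free bond brings effort in)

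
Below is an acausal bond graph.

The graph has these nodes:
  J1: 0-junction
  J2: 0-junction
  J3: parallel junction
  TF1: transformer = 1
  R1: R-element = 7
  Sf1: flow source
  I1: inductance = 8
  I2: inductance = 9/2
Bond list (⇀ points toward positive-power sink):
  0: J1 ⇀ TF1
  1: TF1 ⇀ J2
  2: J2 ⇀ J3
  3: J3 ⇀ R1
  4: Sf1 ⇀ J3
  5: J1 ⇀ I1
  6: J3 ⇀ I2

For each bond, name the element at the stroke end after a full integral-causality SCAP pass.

b0 →J1
b1 →TF1
b2 →J2
b3 →J3
b4 →Sf1
b5 →I1
b6 →I2

bond 4 stroke at Sf1  (Sf1 (Sf) sets flow on bond)
bond 5 stroke at I1  (prefer integral on I1)
bond 0 stroke at J1  (closing 0-jn rule on J1)
bond 1 stroke at TF1  (TF1: transformer flips bond 0)
bond 2 stroke at J2  (J2: last free bond brings effort in)
bond 6 stroke at I2  (prefer integral on I2)
bond 3 stroke at J3  (J3 needs exactly one e-in)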